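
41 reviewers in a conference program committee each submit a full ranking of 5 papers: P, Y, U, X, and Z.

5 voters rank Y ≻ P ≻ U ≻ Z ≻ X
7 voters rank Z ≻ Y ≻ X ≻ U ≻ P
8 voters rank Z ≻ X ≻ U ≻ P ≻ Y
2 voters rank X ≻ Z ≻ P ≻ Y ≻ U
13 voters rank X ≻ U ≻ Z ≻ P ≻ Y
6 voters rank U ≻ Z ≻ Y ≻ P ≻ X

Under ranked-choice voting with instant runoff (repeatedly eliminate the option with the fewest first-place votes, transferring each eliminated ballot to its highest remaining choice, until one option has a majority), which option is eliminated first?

P

Round 1: X 15, Z 15, U 6, Y 5, P 0. P has the fewest and is eliminated.
Round 2: X 15, Z 15, U 6, Y 5. Y has the fewest and is eliminated.
Round 3: X 15, Z 15, U 11. U has the fewest and is eliminated.
Round 4: Z 26, X 15. Z has a majority.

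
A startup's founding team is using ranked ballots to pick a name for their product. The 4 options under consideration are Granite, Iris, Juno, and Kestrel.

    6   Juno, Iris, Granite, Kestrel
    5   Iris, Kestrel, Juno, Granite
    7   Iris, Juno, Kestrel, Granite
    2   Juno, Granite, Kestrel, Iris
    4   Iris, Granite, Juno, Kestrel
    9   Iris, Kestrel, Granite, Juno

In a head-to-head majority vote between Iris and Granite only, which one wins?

Ballots ranking Iris above Granite: 6+5+7+4+9 = 31.
Ballots ranking Granite above Iris: 2.
Iris wins the head-to-head, 31–2.

Iris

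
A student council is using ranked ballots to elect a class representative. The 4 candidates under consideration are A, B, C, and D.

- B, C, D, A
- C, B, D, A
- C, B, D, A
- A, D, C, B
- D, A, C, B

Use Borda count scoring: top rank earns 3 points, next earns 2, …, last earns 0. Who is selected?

Borda scores:
  A: 0 + 0 + 0 + 3 + 2 = 5
  B: 3 + 2 + 2 + 0 + 0 = 7
  C: 2 + 3 + 3 + 1 + 1 = 10
  D: 1 + 1 + 1 + 2 + 3 = 8
C has the highest total.

C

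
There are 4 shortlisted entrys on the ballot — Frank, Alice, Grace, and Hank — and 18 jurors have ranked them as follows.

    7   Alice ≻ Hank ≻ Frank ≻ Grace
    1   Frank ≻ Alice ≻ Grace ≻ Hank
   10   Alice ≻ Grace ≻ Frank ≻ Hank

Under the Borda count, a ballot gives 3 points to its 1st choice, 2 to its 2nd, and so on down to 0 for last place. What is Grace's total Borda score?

21

Borda scores:
  Frank: 7·1 + 3 + 10·1 = 20
  Alice: 7·3 + 2 + 10·3 = 53
  Grace: 7·0 + 1 + 10·2 = 21
  Hank: 7·2 + 0 + 10·0 = 14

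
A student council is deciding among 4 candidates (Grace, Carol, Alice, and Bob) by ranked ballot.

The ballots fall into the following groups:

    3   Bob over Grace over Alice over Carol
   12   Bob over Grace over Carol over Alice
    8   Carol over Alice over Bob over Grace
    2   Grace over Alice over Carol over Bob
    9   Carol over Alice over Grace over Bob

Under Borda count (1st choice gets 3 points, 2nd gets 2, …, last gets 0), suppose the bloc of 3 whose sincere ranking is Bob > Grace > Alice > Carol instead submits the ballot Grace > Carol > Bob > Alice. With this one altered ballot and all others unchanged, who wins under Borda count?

Borda totals with the altered ballot: Grace 48, Carol 71, Alice 38, Bob 47.
The winner is unchanged: still Carol.

Carol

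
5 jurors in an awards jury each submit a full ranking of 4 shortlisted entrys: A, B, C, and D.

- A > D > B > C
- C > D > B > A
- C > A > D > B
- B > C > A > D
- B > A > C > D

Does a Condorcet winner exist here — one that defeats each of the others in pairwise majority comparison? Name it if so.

No Condorcet winner

Head-to-head results (5 voters total):
A vs B: B wins 3–2.
A vs C: C wins 3–2.
A vs D: A wins 4–1.
B vs C: B wins 3–2.
B vs D: D wins 3–2.
C vs D: C wins 4–1.
No candidate beats all others: A beats D beats B beats A, a majority cycle.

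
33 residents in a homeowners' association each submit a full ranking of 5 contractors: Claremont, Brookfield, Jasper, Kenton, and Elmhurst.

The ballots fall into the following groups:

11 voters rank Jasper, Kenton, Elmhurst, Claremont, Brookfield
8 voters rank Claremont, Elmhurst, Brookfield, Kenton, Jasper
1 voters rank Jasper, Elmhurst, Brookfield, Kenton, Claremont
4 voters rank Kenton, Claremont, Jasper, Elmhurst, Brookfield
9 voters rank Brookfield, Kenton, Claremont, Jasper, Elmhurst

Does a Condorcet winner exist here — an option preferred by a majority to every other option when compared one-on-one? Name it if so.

Head-to-head results (33 voters total):
Claremont vs Brookfield: Claremont wins 23–10.
Claremont vs Jasper: Claremont wins 21–12.
Claremont vs Kenton: Kenton wins 25–8.
Claremont vs Elmhurst: Claremont wins 21–12.
Brookfield vs Jasper: Brookfield wins 17–16.
Brookfield vs Kenton: Brookfield wins 18–15.
Brookfield vs Elmhurst: Elmhurst wins 24–9.
Jasper vs Kenton: Kenton wins 21–12.
Jasper vs Elmhurst: Jasper wins 25–8.
Kenton vs Elmhurst: Kenton wins 24–9.
No candidate beats all others: Claremont beats Brookfield beats Kenton beats Claremont, a majority cycle.

None — there is no Condorcet winner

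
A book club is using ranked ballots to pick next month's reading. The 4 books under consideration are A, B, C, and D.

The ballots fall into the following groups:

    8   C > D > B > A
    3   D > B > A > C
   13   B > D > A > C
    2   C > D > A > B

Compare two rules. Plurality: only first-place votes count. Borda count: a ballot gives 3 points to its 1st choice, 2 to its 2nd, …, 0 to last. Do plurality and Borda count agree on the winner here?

No

Plurality first-place counts: A 0, B 13, C 10, D 3 → B.
Borda totals: A 18, B 53, C 30, D 55 → D.
The two rules disagree: plurality picks B, Borda picks D.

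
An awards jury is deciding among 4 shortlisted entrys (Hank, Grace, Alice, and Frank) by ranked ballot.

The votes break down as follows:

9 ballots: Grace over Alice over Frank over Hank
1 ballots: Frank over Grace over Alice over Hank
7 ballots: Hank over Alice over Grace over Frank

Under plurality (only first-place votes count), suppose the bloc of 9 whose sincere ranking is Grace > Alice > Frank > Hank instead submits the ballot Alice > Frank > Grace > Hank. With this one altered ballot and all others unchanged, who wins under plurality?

Alice

First-place totals with the altered ballot: Hank 7, Grace 0, Alice 9, Frank 1.
The switch changes the winner from Grace to Alice.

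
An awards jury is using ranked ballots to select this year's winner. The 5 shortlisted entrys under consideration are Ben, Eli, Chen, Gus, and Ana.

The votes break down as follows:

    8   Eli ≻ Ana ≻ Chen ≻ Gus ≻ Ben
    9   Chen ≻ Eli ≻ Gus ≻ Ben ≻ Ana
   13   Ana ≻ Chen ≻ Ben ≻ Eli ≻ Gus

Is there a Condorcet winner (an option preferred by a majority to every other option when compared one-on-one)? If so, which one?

Head-to-head results (30 voters total):
Ben vs Eli: Eli wins 17–13.
Ben vs Chen: Chen wins 30–0.
Ben vs Gus: Gus wins 17–13.
Ben vs Ana: Ana wins 21–9.
Eli vs Chen: Chen wins 22–8.
Eli vs Gus: Eli wins 30–0.
Eli vs Ana: Eli wins 17–13.
Chen vs Gus: Chen wins 30–0.
Chen vs Ana: Ana wins 21–9.
Gus vs Ana: Ana wins 21–9.
No candidate beats all others: Eli beats Ana beats Chen beats Eli, a majority cycle.

There is no Condorcet winner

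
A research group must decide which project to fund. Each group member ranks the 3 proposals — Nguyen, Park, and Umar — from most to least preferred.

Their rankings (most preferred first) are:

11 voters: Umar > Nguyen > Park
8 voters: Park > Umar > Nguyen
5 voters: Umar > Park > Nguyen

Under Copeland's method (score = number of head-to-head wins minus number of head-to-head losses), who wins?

Umar

Pairwise results:
  Nguyen vs Park: Park wins 13–11.
  Nguyen vs Umar: Umar wins 24–0.
  Park vs Umar: Umar wins 16–8.
Copeland scores (wins − losses):
  Nguyen: 0 − 2 = -2
  Park: 1 − 1 = 0
  Umar: 2 − 0 = 2
Umar has the best Copeland score.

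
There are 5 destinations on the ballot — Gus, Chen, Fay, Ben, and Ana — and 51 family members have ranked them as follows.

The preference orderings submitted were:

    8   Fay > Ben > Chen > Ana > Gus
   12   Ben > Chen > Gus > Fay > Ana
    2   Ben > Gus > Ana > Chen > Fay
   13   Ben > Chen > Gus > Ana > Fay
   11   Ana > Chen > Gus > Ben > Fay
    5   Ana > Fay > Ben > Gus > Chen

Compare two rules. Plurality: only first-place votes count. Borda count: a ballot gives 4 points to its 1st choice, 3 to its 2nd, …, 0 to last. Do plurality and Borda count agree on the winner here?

Plurality first-place counts: Gus 0, Chen 0, Fay 8, Ben 27, Ana 16 → Ben.
Borda totals: Gus 83, Chen 126, Fay 59, Ben 153, Ana 89 → Ben.
The two rules agree on Ben.

Yes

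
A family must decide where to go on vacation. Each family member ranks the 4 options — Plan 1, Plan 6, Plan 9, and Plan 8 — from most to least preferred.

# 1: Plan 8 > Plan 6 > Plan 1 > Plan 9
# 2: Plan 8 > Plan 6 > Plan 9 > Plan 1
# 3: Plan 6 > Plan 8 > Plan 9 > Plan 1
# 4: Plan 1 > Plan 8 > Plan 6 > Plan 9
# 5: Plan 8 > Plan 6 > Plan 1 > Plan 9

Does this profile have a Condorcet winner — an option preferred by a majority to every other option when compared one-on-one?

Head-to-head results (5 voters total):
Plan 1 vs Plan 6: Plan 6 wins 4–1.
Plan 1 vs Plan 9: Plan 1 wins 3–2.
Plan 1 vs Plan 8: Plan 8 wins 4–1.
Plan 6 vs Plan 9: Plan 6 wins 5–0.
Plan 6 vs Plan 8: Plan 8 wins 4–1.
Plan 9 vs Plan 8: Plan 8 wins 5–0.
Plan 8 beats each rival — Plan 1 (4–1), Plan 6 (4–1), Plan 9 (5–0) — so Plan 8 is the Condorcet winner.

Yes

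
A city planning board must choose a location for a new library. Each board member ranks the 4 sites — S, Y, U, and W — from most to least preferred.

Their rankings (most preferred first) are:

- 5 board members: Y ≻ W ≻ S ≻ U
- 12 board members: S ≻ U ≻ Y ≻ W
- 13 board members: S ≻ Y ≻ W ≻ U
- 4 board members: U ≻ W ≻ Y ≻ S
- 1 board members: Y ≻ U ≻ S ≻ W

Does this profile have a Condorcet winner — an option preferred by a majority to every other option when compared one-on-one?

Yes

Head-to-head results (35 voters total):
S vs Y: S wins 25–10.
S vs U: S wins 30–5.
S vs W: S wins 26–9.
Y vs U: Y wins 19–16.
Y vs W: Y wins 31–4.
U vs W: W wins 18–17.
S beats each rival — Y (25–10), U (30–5), W (26–9) — so S is the Condorcet winner.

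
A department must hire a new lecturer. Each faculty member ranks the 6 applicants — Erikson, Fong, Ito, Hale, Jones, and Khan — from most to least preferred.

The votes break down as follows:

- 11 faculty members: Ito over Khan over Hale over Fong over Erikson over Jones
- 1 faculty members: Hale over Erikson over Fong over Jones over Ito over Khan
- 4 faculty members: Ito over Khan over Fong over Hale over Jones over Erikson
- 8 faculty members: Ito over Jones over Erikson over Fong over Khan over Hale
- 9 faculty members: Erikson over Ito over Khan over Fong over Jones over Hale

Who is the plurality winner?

Ito

First-place vote totals:
  Erikson: 9
  Fong: 0
  Ito: 23
  Hale: 1
  Jones: 0
  Khan: 0
Ito has the most first-place votes.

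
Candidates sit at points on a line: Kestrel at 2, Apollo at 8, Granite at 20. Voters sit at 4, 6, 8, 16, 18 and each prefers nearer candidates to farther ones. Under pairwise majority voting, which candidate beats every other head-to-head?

Apollo

With single-peaked preferences on a line, the Condorcet winner is the candidate closest to the median voter.
The median voter (position 8) is closest to Apollo at 8.
Check: Apollo vs Kestrel — voters closer to Apollo: 4 of 5.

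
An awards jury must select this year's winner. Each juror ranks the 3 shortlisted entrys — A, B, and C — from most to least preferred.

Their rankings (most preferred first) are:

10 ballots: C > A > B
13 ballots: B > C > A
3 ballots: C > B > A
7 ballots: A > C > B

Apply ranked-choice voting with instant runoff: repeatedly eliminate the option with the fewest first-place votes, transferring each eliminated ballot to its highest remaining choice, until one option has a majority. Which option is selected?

C

Round 1: B 13, C 13, A 7. A has the fewest and is eliminated.
Round 2: C 20, B 13. C has a majority.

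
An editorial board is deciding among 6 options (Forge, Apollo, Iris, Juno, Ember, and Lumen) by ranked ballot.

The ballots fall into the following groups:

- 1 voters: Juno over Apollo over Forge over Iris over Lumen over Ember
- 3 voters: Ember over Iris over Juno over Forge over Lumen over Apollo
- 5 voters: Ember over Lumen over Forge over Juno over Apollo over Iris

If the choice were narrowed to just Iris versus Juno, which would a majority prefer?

Ballots ranking Iris above Juno: 3.
Ballots ranking Juno above Iris: 1+5 = 6.
Juno wins the head-to-head, 6–3.

Juno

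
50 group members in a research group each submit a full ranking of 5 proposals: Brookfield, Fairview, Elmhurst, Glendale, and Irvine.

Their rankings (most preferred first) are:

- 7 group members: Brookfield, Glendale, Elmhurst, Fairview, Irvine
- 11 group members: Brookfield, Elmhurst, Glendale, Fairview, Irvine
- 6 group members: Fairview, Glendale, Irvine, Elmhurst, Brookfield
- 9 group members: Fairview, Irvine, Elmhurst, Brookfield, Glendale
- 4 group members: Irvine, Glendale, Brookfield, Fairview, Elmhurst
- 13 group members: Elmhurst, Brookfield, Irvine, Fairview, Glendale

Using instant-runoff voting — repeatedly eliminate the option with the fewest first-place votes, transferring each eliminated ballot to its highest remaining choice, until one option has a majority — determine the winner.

Brookfield

Round 1: Brookfield 18, Fairview 15, Elmhurst 13, Irvine 4, Glendale 0. Glendale has the fewest and is eliminated.
Round 2: Brookfield 18, Fairview 15, Elmhurst 13, Irvine 4. Irvine has the fewest and is eliminated.
Round 3: Brookfield 22, Fairview 15, Elmhurst 13. Elmhurst has the fewest and is eliminated.
Round 4: Brookfield 35, Fairview 15. Brookfield has a majority.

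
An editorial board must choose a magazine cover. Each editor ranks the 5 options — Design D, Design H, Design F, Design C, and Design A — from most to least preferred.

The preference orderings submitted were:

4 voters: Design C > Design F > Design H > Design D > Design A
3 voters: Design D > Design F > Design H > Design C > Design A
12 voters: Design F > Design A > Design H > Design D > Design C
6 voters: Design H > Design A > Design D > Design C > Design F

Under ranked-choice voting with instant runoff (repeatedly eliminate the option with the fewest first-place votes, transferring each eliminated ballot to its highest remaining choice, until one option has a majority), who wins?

Round 1: Design F 12, Design H 6, Design C 4, Design D 3, Design A 0. Design A has the fewest and is eliminated.
Round 2: Design F 12, Design H 6, Design C 4, Design D 3. Design D has the fewest and is eliminated.
Round 3: Design F 15, Design H 6, Design C 4. Design F has a majority.

Design F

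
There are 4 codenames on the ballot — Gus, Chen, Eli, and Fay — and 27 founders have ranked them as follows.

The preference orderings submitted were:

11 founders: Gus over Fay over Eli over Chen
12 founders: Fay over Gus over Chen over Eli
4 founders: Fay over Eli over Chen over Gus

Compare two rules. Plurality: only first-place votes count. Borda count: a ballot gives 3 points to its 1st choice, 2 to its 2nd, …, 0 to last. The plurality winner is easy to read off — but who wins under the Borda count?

Plurality first-place counts: Gus 11, Chen 0, Eli 0, Fay 16 → Fay.
Borda totals: Gus 57, Chen 16, Eli 19, Fay 70 → Fay.

Fay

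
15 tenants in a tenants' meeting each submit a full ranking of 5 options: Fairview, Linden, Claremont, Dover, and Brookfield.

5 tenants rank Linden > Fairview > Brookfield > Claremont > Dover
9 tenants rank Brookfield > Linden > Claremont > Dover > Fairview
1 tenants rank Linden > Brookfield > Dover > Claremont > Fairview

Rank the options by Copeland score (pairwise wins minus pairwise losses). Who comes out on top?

Brookfield

Pairwise results:
  Fairview vs Linden: Linden wins 15–0.
  Fairview vs Claremont: Claremont wins 10–5.
  Fairview vs Dover: Dover wins 10–5.
  Fairview vs Brookfield: Brookfield wins 10–5.
  Linden vs Claremont: Linden wins 15–0.
  Linden vs Dover: Linden wins 15–0.
  Linden vs Brookfield: Brookfield wins 9–6.
  Claremont vs Dover: Claremont wins 14–1.
  Claremont vs Brookfield: Brookfield wins 15–0.
  Dover vs Brookfield: Brookfield wins 15–0.
Copeland scores (wins − losses):
  Fairview: 0 − 4 = -4
  Linden: 3 − 1 = 2
  Claremont: 2 − 2 = 0
  Dover: 1 − 3 = -2
  Brookfield: 4 − 0 = 4
Brookfield has the best Copeland score.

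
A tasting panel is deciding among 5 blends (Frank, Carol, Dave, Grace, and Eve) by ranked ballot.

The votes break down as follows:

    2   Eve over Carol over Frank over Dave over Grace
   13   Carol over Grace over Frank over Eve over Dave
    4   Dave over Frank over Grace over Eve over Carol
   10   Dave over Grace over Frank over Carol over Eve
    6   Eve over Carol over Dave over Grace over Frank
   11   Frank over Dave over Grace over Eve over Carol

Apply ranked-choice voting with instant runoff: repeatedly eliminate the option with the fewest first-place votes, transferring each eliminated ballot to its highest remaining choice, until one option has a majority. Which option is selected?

Round 1: Dave 14, Carol 13, Frank 11, Eve 8, Grace 0. Grace has the fewest and is eliminated.
Round 2: Dave 14, Carol 13, Frank 11, Eve 8. Eve has the fewest and is eliminated.
Round 3: Carol 21, Dave 14, Frank 11. Frank has the fewest and is eliminated.
Round 4: Dave 25, Carol 21. Dave has a majority.

Dave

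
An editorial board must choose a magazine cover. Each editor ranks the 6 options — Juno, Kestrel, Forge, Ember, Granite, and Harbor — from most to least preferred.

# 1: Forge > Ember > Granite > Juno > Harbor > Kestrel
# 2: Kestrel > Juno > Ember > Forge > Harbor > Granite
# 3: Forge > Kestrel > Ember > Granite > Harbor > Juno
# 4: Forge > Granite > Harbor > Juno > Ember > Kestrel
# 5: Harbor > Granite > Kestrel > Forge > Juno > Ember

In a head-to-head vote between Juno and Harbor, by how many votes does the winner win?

Ballots ranking Juno above Harbor: 2.
Ballots ranking Harbor above Juno: 3.
Harbor wins 3–2, a margin of 1.

1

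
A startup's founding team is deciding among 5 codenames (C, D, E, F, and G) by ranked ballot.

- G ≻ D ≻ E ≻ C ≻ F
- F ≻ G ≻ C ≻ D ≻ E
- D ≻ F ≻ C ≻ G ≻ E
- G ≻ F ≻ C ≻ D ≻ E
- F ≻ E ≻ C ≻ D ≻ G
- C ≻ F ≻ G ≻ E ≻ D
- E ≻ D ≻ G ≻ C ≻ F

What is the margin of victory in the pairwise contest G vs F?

1

Ballots ranking G above F: 3.
Ballots ranking F above G: 4.
F wins 4–3, a margin of 1.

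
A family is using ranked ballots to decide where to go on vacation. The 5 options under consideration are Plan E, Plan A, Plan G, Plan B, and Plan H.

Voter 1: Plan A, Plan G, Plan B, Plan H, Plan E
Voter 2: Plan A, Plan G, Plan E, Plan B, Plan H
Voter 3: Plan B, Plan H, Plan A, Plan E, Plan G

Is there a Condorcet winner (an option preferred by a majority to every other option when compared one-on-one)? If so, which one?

Plan A

Head-to-head results (3 voters total):
Plan E vs Plan A: Plan A wins 3–0.
Plan E vs Plan G: Plan G wins 2–1.
Plan E vs Plan B: Plan B wins 2–1.
Plan E vs Plan H: Plan H wins 2–1.
Plan A vs Plan G: Plan A wins 3–0.
Plan A vs Plan B: Plan A wins 2–1.
Plan A vs Plan H: Plan A wins 2–1.
Plan G vs Plan B: Plan G wins 2–1.
Plan G vs Plan H: Plan G wins 2–1.
Plan B vs Plan H: Plan B wins 3–0.
Plan A beats each rival — Plan E (3–0), Plan G (3–0), Plan B (2–1), Plan H (2–1) — so Plan A is the Condorcet winner.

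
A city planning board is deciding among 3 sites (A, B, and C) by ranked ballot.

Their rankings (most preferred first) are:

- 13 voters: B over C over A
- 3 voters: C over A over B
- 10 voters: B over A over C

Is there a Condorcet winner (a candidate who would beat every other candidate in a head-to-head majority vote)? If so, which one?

Head-to-head results (26 voters total):
A vs B: B wins 23–3.
A vs C: C wins 16–10.
B vs C: B wins 23–3.
B beats each rival — A (23–3), C (23–3) — so B is the Condorcet winner.

B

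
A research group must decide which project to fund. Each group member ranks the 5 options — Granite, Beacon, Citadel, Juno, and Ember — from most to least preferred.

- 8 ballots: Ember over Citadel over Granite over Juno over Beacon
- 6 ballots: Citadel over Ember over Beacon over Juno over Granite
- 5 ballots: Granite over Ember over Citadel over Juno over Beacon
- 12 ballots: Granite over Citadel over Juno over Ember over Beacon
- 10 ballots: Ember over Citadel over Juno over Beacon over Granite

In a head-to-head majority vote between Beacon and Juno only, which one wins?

Juno

Ballots ranking Beacon above Juno: 6.
Ballots ranking Juno above Beacon: 8+5+12+10 = 35.
Juno wins the head-to-head, 35–6.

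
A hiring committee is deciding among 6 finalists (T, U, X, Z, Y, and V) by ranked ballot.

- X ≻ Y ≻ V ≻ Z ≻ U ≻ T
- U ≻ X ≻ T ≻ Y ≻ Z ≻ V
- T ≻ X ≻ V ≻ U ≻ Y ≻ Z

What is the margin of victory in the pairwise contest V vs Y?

1

Ballots ranking V above Y: 1.
Ballots ranking Y above V: 2.
Y wins 2–1, a margin of 1.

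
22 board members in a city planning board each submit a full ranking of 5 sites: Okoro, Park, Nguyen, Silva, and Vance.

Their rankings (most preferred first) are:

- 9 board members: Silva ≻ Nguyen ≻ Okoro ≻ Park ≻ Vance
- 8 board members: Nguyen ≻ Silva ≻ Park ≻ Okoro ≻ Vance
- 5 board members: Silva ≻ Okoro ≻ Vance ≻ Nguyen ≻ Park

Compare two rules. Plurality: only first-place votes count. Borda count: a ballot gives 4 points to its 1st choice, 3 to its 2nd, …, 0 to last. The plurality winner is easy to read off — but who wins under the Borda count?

Plurality first-place counts: Okoro 0, Park 0, Nguyen 8, Silva 14, Vance 0 → Silva.
Borda totals: Okoro 41, Park 25, Nguyen 64, Silva 80, Vance 10 → Silva.

Silva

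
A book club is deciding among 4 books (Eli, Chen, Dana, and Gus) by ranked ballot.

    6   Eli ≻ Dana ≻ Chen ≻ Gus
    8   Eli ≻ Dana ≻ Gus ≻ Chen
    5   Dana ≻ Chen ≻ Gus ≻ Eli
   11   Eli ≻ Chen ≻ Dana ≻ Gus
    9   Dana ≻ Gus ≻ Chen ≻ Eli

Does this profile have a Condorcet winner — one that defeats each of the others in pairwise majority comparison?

Head-to-head results (39 voters total):
Eli vs Chen: Eli wins 25–14.
Eli vs Dana: Eli wins 25–14.
Eli vs Gus: Eli wins 25–14.
Chen vs Dana: Dana wins 28–11.
Chen vs Gus: Chen wins 22–17.
Dana vs Gus: Dana wins 39–0.
Eli beats each rival — Chen (25–14), Dana (25–14), Gus (25–14) — so Eli is the Condorcet winner.

Yes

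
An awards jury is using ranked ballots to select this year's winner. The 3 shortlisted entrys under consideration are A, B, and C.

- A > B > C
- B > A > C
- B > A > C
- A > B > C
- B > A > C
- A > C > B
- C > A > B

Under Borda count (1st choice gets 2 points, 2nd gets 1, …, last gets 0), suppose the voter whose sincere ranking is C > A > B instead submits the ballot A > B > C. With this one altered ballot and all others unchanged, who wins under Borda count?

A

Borda totals with the altered ballot: A 11, B 9, C 1.
The winner is unchanged: still A.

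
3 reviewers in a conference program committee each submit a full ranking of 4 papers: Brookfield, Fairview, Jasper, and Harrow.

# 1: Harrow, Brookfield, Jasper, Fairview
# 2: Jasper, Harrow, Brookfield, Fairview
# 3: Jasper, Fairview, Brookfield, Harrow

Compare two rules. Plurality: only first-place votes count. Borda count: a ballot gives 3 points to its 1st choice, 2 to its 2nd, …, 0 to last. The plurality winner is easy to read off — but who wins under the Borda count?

Jasper

Plurality first-place counts: Brookfield 0, Fairview 0, Jasper 2, Harrow 1 → Jasper.
Borda totals: Brookfield 4, Fairview 2, Jasper 7, Harrow 5 → Jasper.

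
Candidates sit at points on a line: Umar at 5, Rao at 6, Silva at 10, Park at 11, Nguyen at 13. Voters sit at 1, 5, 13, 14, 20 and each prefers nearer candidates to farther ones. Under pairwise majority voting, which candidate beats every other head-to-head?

Nguyen

With single-peaked preferences on a line, the Condorcet winner is the candidate closest to the median voter.
The median voter (position 13) is closest to Nguyen at 13.
Check: Nguyen vs Rao — voters closer to Nguyen: 3 of 5.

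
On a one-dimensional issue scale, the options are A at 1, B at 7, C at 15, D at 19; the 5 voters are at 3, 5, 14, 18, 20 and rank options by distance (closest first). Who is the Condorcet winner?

C

With single-peaked preferences on a line, the Condorcet winner is the candidate closest to the median voter.
The median voter (position 14) is closest to C at 15.
Check: C vs D — voters closer to C: 3 of 5.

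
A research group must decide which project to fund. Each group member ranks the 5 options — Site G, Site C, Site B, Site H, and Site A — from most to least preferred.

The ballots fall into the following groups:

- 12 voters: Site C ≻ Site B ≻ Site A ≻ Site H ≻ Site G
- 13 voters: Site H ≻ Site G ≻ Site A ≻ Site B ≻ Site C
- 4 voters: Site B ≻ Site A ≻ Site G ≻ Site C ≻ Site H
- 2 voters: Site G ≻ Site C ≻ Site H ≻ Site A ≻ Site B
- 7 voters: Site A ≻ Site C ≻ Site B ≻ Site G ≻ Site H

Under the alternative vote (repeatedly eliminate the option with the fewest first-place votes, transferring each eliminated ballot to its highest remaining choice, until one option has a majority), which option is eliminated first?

Site G

Round 1: Site H 13, Site C 12, Site A 7, Site B 4, Site G 2. Site G has the fewest and is eliminated.
Round 2: Site C 14, Site H 13, Site A 7, Site B 4. Site B has the fewest and is eliminated.
Round 3: Site C 14, Site H 13, Site A 11. Site A has the fewest and is eliminated.
Round 4: Site C 25, Site H 13. Site C has a majority.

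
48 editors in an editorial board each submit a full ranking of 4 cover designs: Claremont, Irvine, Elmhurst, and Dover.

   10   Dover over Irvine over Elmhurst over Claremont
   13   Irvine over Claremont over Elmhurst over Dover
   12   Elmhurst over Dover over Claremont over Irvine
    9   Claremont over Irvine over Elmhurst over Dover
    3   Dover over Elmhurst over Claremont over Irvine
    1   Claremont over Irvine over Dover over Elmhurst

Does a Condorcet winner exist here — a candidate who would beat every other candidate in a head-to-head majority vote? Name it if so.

Head-to-head results (48 voters total):
Claremont vs Irvine: Claremont wins 25–23.
Claremont vs Elmhurst: Elmhurst wins 25–23.
Claremont vs Dover: Dover wins 25–23.
Irvine vs Elmhurst: Irvine wins 33–15.
Irvine vs Dover: Dover wins 25–23.
Elmhurst vs Dover: Elmhurst wins 34–14.
No candidate beats all others: Claremont beats Irvine beats Elmhurst beats Claremont, a majority cycle.

No Condorcet winner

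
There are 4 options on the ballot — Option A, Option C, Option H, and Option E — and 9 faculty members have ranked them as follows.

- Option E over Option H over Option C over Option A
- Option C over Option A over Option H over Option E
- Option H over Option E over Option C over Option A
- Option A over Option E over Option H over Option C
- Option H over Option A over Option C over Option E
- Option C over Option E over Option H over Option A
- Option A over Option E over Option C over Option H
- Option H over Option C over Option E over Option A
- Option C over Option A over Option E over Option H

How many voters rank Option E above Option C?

4

Ballots ranking Option E above Option C: 4.
Ballots ranking Option C above Option E: 5.
So 4 of 9 voters prefer Option E to Option C.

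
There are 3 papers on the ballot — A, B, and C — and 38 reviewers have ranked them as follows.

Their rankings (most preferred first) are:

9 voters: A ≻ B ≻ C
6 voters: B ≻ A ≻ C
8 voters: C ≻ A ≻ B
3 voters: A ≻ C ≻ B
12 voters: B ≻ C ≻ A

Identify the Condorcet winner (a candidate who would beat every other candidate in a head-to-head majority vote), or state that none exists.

Head-to-head results (38 voters total):
A vs B: A wins 20–18.
A vs C: C wins 20–18.
B vs C: B wins 27–11.
No candidate beats all others: A beats B beats C beats A, a majority cycle.

There is no Condorcet winner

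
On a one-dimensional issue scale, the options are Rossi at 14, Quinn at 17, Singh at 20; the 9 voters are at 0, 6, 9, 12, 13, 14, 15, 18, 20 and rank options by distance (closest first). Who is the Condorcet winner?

Rossi

With single-peaked preferences on a line, the Condorcet winner is the candidate closest to the median voter.
The median voter (position 13) is closest to Rossi at 14.
Check: Rossi vs Quinn — voters closer to Rossi: 7 of 9.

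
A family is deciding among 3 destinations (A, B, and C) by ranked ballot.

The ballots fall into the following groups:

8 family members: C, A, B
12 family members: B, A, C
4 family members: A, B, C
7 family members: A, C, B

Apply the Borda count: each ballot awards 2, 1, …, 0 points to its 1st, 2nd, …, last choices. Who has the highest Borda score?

A

Borda scores:
  A: 8·1 + 12·1 + 4·2 + 7·2 = 42
  B: 8·0 + 12·2 + 4·1 + 7·0 = 28
  C: 8·2 + 12·0 + 4·0 + 7·1 = 23
A has the highest total.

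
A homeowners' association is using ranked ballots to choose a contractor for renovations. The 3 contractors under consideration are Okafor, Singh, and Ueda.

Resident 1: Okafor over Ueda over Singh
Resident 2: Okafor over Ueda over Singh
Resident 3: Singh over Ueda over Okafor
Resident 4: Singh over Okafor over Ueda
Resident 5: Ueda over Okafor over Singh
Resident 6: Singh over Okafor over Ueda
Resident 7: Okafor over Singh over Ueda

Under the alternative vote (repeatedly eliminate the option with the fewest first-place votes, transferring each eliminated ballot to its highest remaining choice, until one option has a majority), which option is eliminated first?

Ueda

Round 1: Okafor 3, Singh 3, Ueda 1. Ueda has the fewest and is eliminated.
Round 2: Okafor 4, Singh 3. Okafor has a majority.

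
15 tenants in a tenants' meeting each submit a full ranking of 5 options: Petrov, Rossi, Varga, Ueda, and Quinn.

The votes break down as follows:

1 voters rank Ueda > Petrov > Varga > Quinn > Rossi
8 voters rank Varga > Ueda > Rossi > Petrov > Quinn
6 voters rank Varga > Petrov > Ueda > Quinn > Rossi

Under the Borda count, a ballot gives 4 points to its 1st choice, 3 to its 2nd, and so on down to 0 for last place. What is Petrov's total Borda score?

Borda scores:
  Petrov: 3 + 8·1 + 6·3 = 29
  Rossi: 0 + 8·2 + 6·0 = 16
  Varga: 2 + 8·4 + 6·4 = 58
  Ueda: 4 + 8·3 + 6·2 = 40
  Quinn: 1 + 8·0 + 6·1 = 7

29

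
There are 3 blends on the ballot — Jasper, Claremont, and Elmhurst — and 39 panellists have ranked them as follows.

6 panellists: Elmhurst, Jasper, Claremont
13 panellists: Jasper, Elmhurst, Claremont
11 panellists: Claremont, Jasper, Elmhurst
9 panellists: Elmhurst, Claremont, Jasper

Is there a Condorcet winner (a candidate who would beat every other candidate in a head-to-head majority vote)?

No

Head-to-head results (39 voters total):
Jasper vs Claremont: Claremont wins 20–19.
Jasper vs Elmhurst: Jasper wins 24–15.
Claremont vs Elmhurst: Elmhurst wins 28–11.
No candidate beats all others: Jasper beats Elmhurst beats Claremont beats Jasper, a majority cycle.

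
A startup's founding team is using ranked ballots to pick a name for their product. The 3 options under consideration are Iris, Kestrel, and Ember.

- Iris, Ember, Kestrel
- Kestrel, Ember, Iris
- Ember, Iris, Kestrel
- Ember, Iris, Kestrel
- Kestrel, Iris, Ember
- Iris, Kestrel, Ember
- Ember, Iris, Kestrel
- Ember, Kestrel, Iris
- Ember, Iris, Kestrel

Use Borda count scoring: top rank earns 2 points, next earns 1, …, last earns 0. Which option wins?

Borda scores:
  Iris: 2 + 0 + 1 + 1 + 1 + 2 + 1 + 0 + 1 = 9
  Kestrel: 0 + 2 + 0 + 0 + 2 + 1 + 0 + 1 + 0 = 6
  Ember: 1 + 1 + 2 + 2 + 0 + 0 + 2 + 2 + 2 = 12
Ember has the highest total.

Ember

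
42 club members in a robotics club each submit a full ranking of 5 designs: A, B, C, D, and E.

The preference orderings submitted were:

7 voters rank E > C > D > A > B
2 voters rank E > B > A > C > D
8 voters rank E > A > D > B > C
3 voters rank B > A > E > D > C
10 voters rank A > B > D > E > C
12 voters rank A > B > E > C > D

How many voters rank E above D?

32

Ballots ranking E above D: 7+2+8+3+12 = 32.
Ballots ranking D above E: 10.
So 32 of 42 voters prefer E to D.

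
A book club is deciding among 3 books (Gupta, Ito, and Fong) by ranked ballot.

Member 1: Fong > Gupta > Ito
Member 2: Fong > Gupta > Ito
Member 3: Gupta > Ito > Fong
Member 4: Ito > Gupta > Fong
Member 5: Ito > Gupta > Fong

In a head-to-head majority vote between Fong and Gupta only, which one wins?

Gupta

Ballots ranking Fong above Gupta: 2.
Ballots ranking Gupta above Fong: 3.
Gupta wins the head-to-head, 3–2.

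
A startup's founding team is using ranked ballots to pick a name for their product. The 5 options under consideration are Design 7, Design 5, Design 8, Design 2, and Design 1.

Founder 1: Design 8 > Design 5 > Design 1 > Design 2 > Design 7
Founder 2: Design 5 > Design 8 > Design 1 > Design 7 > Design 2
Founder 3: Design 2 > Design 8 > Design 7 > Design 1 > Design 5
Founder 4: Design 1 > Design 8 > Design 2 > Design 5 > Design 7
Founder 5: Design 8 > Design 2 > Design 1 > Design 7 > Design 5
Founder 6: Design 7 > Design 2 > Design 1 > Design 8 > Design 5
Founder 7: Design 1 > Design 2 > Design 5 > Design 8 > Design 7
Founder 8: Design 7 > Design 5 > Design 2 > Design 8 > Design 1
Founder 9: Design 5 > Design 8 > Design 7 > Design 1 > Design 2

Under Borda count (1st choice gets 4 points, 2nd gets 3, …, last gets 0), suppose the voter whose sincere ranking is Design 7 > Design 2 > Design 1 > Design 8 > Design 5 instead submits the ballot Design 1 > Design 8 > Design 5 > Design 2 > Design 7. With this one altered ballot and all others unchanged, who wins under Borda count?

Design 8

Borda totals with the altered ballot: Design 7 10, Design 5 19, Design 8 25, Design 2 16, Design 1 20.
The winner is unchanged: still Design 8.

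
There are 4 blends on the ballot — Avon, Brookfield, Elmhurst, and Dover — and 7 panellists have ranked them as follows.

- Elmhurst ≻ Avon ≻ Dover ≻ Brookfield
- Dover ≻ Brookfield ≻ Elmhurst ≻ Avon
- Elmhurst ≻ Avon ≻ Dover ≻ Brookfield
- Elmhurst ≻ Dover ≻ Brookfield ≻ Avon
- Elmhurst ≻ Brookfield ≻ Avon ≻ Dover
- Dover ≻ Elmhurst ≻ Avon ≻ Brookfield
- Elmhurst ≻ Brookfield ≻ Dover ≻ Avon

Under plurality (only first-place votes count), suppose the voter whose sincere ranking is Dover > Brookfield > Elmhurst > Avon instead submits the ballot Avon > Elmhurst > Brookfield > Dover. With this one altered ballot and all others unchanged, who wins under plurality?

First-place totals with the altered ballot: Avon 1, Brookfield 0, Elmhurst 5, Dover 1.
The winner is unchanged: still Elmhurst.

Elmhurst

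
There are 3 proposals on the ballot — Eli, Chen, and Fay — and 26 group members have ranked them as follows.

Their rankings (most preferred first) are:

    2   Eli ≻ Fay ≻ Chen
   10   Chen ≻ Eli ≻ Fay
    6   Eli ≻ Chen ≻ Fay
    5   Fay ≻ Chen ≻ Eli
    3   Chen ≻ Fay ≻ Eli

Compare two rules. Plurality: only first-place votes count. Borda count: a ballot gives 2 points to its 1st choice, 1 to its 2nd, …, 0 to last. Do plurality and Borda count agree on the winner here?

Plurality first-place counts: Eli 8, Chen 13, Fay 5 → Chen.
Borda totals: Eli 26, Chen 37, Fay 15 → Chen.
The two rules agree on Chen.

Yes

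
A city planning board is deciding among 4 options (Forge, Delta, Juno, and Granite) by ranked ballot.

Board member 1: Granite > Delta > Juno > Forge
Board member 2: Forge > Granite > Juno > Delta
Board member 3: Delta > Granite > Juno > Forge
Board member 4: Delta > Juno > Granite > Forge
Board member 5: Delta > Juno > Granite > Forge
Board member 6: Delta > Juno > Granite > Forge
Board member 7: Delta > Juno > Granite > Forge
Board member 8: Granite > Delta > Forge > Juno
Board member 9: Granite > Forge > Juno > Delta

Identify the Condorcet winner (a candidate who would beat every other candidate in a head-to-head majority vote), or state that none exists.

Delta

Head-to-head results (9 voters total):
Forge vs Delta: Delta wins 7–2.
Forge vs Juno: Juno wins 6–3.
Forge vs Granite: Granite wins 8–1.
Delta vs Juno: Delta wins 7–2.
Delta vs Granite: Delta wins 5–4.
Juno vs Granite: Granite wins 5–4.
Delta beats each rival — Forge (7–2), Juno (7–2), Granite (5–4) — so Delta is the Condorcet winner.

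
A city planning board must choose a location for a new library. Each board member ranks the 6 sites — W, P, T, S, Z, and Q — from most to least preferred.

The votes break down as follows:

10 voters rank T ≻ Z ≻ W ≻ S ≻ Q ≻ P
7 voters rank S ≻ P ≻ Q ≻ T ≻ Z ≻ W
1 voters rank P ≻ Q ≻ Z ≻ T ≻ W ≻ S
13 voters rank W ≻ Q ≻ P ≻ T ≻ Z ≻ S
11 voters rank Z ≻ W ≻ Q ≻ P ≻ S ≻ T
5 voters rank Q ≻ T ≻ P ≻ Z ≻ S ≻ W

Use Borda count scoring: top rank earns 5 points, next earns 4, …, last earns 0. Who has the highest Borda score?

Borda scores:
  W: 10·3 + 7·0 + 1 + 13·5 + 11·4 + 5·0 = 140
  P: 10·0 + 7·4 + 5 + 13·3 + 11·2 + 5·3 = 109
  T: 10·5 + 7·2 + 2 + 13·2 + 11·0 + 5·4 = 112
  S: 10·2 + 7·5 + 0 + 13·0 + 11·1 + 5·1 = 71
  Z: 10·4 + 7·1 + 3 + 13·1 + 11·5 + 5·2 = 128
  Q: 10·1 + 7·3 + 4 + 13·4 + 11·3 + 5·5 = 145
Q has the highest total.

Q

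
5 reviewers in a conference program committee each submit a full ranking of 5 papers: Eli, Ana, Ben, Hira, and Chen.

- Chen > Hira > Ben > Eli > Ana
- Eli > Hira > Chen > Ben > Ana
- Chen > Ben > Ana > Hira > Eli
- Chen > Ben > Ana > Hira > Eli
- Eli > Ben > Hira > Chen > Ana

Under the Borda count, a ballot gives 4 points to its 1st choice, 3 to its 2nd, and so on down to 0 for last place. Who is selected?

Chen

Borda scores:
  Eli: 1 + 4 + 0 + 0 + 4 = 9
  Ana: 0 + 0 + 2 + 2 + 0 = 4
  Ben: 2 + 1 + 3 + 3 + 3 = 12
  Hira: 3 + 3 + 1 + 1 + 2 = 10
  Chen: 4 + 2 + 4 + 4 + 1 = 15
Chen has the highest total.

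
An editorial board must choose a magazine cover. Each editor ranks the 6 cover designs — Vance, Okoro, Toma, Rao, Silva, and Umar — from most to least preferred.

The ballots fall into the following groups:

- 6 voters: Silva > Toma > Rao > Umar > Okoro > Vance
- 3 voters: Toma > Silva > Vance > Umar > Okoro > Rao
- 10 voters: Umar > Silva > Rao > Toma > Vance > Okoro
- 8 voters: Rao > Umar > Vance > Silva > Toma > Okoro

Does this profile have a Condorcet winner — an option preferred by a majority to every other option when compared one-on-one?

No

Head-to-head results (27 voters total):
Vance vs Okoro: Vance wins 21–6.
Vance vs Toma: Toma wins 19–8.
Vance vs Rao: Rao wins 24–3.
Vance vs Silva: Silva wins 19–8.
Vance vs Umar: Umar wins 24–3.
Okoro vs Toma: Toma wins 27–0.
Okoro vs Rao: Rao wins 24–3.
Okoro vs Silva: Silva wins 27–0.
Okoro vs Umar: Umar wins 27–0.
Toma vs Rao: Rao wins 18–9.
Toma vs Silva: Silva wins 24–3.
Toma vs Umar: Umar wins 18–9.
Rao vs Silva: Silva wins 19–8.
Rao vs Umar: Rao wins 14–13.
Silva vs Umar: Umar wins 18–9.
No candidate beats all others: Rao beats Umar beats Silva beats Rao, a majority cycle.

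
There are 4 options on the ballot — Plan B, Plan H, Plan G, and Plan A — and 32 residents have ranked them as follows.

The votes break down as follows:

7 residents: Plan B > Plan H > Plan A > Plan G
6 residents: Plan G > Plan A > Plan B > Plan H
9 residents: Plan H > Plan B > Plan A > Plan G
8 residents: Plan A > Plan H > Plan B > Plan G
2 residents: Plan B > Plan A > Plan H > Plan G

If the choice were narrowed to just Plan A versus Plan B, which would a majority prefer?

Ballots ranking Plan A above Plan B: 6+8 = 14.
Ballots ranking Plan B above Plan A: 7+9+2 = 18.
Plan B wins the head-to-head, 18–14.

Plan B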